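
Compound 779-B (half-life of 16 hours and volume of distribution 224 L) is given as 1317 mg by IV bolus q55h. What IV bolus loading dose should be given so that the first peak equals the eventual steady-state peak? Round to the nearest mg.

1451 mg

f = (1/2)^(55/16) ≈ 0.092302; accumulation ratio R = 1/(1−f) ≈ 1.10169.
Loading dose to hit Cmax,ss on first dose: D_load = D_maint·R ≈ 1317 × 1.10169 ≈ 1450.93 mg.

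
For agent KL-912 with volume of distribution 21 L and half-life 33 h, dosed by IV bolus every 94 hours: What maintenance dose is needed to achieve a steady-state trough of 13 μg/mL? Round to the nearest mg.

1693 mg

τ/t½ = 94/33 ≈ 2.8485, so f = (1/2)^(94/33) ≈ 0.138842.
Cmin,ss = (D/Vd)·f/(1−f), so D = Cmin,ss·Vd·(1−f)/f.
D = 13 × 21 × (1−f)/f ≈ 13 × 21 × 6.20243 ≈ 1693.26 mg.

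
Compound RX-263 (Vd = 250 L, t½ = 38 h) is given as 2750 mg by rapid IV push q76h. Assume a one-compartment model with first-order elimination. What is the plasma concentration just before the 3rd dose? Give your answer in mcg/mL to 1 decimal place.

3.4 mcg/mL

f = (1/2)^(τ/t½) = (1/2)^(76/38) ≈ 0.2500.
C₀ = D/Vd = 2750/250 ≈ 11.000 mcg/mL.
Before the 3rd dose, 2 doses have been given. Superposition: Cmin = C₀·(f + f²).
≈ 11.000 × (0.2500 + 0.0625) ≈ 11.000 × 0.3125 ≈ 3.438 mcg/mL.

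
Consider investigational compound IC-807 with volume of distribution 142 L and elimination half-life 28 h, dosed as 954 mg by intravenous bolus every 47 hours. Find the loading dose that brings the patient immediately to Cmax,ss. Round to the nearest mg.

1387 mg

f = (1/2)^(47/28) ≈ 0.312392; accumulation ratio R = 1/(1−f) ≈ 1.45432.
Loading dose to hit Cmax,ss on first dose: D_load = D_maint·R ≈ 954 × 1.45432 ≈ 1387.42 mg.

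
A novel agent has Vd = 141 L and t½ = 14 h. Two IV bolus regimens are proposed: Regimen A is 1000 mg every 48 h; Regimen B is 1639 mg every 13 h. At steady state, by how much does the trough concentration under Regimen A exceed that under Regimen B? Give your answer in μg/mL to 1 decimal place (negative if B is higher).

-12.1 μg/mL

Regimen A: f = (1/2)^(48/14) ≈ 0.0929; Cmin,ss = (1000/141)·f/(1−f) ≈ 0.726 μg/mL.
Regimen B: f = (1/2)^(13/14) ≈ 0.5254; Cmin,ss = (1639/141)·f/(1−f) ≈ 12.868 μg/mL.
Difference ≈ 0.726 − 12.868 ≈ -12.142 μg/mL.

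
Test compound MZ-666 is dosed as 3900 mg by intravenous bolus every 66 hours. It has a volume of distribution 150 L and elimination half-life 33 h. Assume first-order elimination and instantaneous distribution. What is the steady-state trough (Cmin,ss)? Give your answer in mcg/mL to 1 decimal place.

8.7 mcg/mL

τ = 66 h = 2 half-lives, so f = (1/2)^2 = 0.25.
Accumulation ratio R = 1/(1 − f) = 1/0.75 = 4/3.
Single-dose peak C₀ = D/Vd = 3900/150 = 26 mcg/mL.
Steady-state peak Cmax,ss = C₀·R = 26 × 4/3 ≈ 34.667 mcg/mL.
Steady-state trough Cmin,ss = Cmax,ss·f ≈ 34.667 × 0.25 ≈ 8.667 mcg/mL.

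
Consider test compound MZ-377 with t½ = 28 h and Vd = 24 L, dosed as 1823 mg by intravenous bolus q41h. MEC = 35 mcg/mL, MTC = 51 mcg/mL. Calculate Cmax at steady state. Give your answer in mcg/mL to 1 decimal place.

Over one 41-h interval, 41/28 ≈ 1.4643 half-lives elapse, leaving f ≈ 0.3624 of each dose.
Accumulation ratio R = 1/(1 − f) ≈ 1/0.6376 ≈ 1.5684.
Each bolus raises the concentration by D/Vd = 1823/24 ≈ 75.958 mcg/mL.
Steady-state peak Cmax,ss = C₀·R ≈ 75.958 × 1.5684 ≈ 119.133 mcg/mL.
Peak 119.1 mcg/mL vs MTC 51 mcg/mL: exceeds toxic threshold.

119.1 mcg/mL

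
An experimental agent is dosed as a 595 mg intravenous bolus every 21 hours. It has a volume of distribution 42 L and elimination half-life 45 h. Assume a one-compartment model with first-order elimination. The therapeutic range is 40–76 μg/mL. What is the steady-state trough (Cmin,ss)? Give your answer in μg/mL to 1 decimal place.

k = ln2/t½ = ln2/45 ≈ 0.015403 h⁻¹; fraction remaining f = e^(−kτ) = e^(−0.015403×21) ≈ 0.7236.
Each bolus raises the concentration by D/Vd = 595/42 ≈ 14.167 μg/mL.
Steady-state trough Cmin,ss = C₀·f/(1−f) ≈ 14.167 × 0.7236/0.2764 ≈ 37.088 μg/mL.
Trough 37.1 μg/mL vs MEC 40 μg/mL: subtherapeutic.

37.1 μg/mL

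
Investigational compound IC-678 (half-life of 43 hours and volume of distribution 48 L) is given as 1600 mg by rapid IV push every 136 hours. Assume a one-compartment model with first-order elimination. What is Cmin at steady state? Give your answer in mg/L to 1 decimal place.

k = ln2/t½ = ln2/43 ≈ 0.016120 h⁻¹; fraction remaining f = e^(−kτ) = e^(−0.016120×136) ≈ 0.1117.
At steady state, accumulation factor R = 1/(1 − e^(−kτ)) ≈ 1.1257.
Single-dose peak C₀ = D/Vd = 1600/48 ≈ 33.333 mg/L.
Cmax,ss = C₀/(1 − f) ≈ 33.333/0.8883 ≈ 37.524 mg/L.
One interval later, Cmin,ss = Cmax,ss·e^(−kτ) ≈ 37.524 × 0.1117 ≈ 4.191 mg/L.

4.2 mg/L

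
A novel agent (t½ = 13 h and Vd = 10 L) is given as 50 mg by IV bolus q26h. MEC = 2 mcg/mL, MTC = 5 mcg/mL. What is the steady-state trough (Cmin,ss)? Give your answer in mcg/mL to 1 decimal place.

1.7 mcg/mL

The dosing interval is 2 half-lives, so f = 2^(−2) = 0.25.
At steady state, R = 1/(1 − 0.25) = 4/3.
Single-dose peak C₀ = D/Vd = 50/10 = 5 mcg/mL.
Steady-state peak Cmax,ss = C₀·R = 5 × 4/3 ≈ 6.667 mcg/mL.
Steady-state trough Cmin,ss = Cmax,ss·f ≈ 6.667 × 0.25 ≈ 1.667 mcg/mL.
Trough 1.7 mcg/mL vs MEC 2 mcg/mL: subtherapeutic.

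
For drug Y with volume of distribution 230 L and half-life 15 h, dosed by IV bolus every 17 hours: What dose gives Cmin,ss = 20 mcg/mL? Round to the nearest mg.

5491 mg

τ/t½ = 17/15 ≈ 1.1333, so f = (1/2)^(17/15) ≈ 0.455861.
Cmin,ss = (D/Vd)·f/(1−f), so D = Cmin,ss·Vd·(1−f)/f.
D = 20 × 230 × (1−f)/f ≈ 20 × 230 × 1.19365 ≈ 5490.79 mg.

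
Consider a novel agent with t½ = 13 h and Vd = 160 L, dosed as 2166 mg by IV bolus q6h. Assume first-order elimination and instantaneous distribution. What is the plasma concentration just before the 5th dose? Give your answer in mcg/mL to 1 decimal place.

25.9 mcg/mL

f = (1/2)^(τ/t½) = (1/2)^(6/13) ≈ 0.7262.
C₀ = D/Vd = 2166/160 ≈ 13.537 mcg/mL.
Before the 5th dose, 4 doses have been given. Superposition: Cmin = C₀·(f + f² + … + f^4).
≈ 13.537 × (0.7262 + 0.5274 + 0.3830 + 0.2781) ≈ 13.537 × 1.9147 ≈ 25.919 mcg/mL.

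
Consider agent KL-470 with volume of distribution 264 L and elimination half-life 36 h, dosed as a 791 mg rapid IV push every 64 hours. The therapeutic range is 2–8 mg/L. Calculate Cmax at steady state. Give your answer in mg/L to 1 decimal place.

τ/t½ = 64/36 ≈ 1.7778, so fraction remaining f = (1/2)^(64/36) ≈ 0.2916.
Accumulation ratio R = 1/(1 − f) ≈ 1/0.7084 ≈ 1.4116.
Single-dose peak C₀ = D/Vd = 791/264 ≈ 2.996 mg/L.
Cmax,ss = C₀/(1 − f) ≈ 2.996/0.7084 ≈ 4.229 mg/L.
Peak 4.2 mg/L vs MTC 8 mg/L: below toxic threshold.

4.2 mg/L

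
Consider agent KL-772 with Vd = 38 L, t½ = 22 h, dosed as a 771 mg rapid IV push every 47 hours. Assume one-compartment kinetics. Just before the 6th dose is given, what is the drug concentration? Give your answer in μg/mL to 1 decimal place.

f = (1/2)^(τ/t½) = (1/2)^(47/22) ≈ 0.2275.
C₀ = D/Vd = 771/38 ≈ 20.289 μg/mL.
Before the 6th dose, 5 doses have been given. Superposition: Cmin = C₀·(f + f² + … + f^5).
≈ 20.289 × (0.2275 + 0.0518 + 0.0118 + 0.0027 + 0.0006) ≈ 20.289 × 0.2944 ≈ 5.973 μg/mL.

6.0 μg/mL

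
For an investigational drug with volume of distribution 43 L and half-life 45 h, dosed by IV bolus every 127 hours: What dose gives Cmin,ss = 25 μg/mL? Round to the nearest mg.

τ/t½ = 127/45 ≈ 2.8222, so f = (1/2)^(127/45) ≈ 0.141393.
Cmin,ss = (D/Vd)·f/(1−f), so D = Cmin,ss·Vd·(1−f)/f.
D = 25 × 43 × (1−f)/f ≈ 25 × 43 × 6.07249 ≈ 6527.93 mg.

6528 mg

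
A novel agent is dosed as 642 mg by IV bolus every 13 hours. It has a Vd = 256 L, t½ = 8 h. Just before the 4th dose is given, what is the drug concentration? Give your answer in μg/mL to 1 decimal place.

f = (1/2)^(τ/t½) = (1/2)^(13/8) ≈ 0.3242.
C₀ = D/Vd = 642/256 ≈ 2.508 μg/mL.
Before the 4th dose, 3 doses have been given. Superposition: Cmin = C₀·(f + f² + … + f^3).
≈ 2.508 × (0.3242 + 0.1051 + 0.0341) ≈ 2.508 × 0.4634 ≈ 1.162 μg/mL.

1.2 μg/mL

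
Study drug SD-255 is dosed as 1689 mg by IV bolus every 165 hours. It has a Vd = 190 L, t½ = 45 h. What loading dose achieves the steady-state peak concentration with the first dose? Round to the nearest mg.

f = (1/2)^(165/45) ≈ 0.078745; accumulation ratio R = 1/(1−f) ≈ 1.08548.
Loading dose to hit Cmax,ss on first dose: D_load = D_maint·R ≈ 1689 × 1.08548 ≈ 1833.38 mg.

1833 mg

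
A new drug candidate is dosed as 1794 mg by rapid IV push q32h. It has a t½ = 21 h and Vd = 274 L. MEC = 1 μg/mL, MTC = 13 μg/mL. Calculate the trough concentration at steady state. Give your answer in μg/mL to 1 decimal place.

k = ln2/t½ = ln2/21 ≈ 0.033007 h⁻¹; fraction remaining f = e^(−kτ) = e^(−0.033007×32) ≈ 0.3478.
Accumulation ratio R = 1/(1 − f) ≈ 1/0.6522 ≈ 1.5333.
Each bolus raises the concentration by D/Vd = 1794/274 ≈ 6.547 μg/mL.
Cmax,ss = C₀/(1 − f) ≈ 6.547/0.6522 ≈ 10.038 μg/mL.
Steady-state trough Cmin,ss = Cmax,ss·f ≈ 10.038 × 0.3478 ≈ 3.491 μg/mL.
Trough 3.5 μg/mL vs MEC 1 μg/mL: adequate.

3.5 μg/mL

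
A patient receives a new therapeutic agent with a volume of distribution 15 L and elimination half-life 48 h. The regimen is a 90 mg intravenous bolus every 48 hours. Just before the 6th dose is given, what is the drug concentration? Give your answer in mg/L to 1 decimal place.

5.8 mg/L

f = (1/2)^(τ/t½) = (1/2)^(48/48) ≈ 0.5000.
C₀ = D/Vd = 90/15 ≈ 6.000 mg/L.
Before the 6th dose, 5 doses have been given. Superposition: Cmin = C₀·(f + f² + … + f^5).
≈ 6.000 × (0.5000 + 0.2500 + 0.1250 + 0.0625 + 0.0313) ≈ 6.000 × 0.9688 ≈ 5.813 mg/L.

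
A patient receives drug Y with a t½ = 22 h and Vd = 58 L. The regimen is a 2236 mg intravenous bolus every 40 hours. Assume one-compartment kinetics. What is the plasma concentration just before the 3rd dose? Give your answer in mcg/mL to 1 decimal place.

14.0 mcg/mL

f = (1/2)^(τ/t½) = (1/2)^(40/22) ≈ 0.2836.
C₀ = D/Vd = 2236/58 ≈ 38.552 mcg/mL.
Before the 3rd dose, 2 doses have been given. Superposition: Cmin = C₀·(f + f²).
≈ 38.552 × (0.2836 + 0.0804) ≈ 38.552 × 0.3640 ≈ 14.033 mcg/mL.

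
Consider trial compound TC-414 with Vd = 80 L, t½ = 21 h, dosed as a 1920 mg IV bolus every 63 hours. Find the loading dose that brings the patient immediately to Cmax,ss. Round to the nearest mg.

2194 mg

f = (1/2)^(63/21) ≈ 0.125000; accumulation ratio R = 1/(1−f) ≈ 1.14286.
Loading dose to hit Cmax,ss on first dose: D_load = D_maint·R ≈ 1920 × 1.14286 ≈ 2194.29 mg.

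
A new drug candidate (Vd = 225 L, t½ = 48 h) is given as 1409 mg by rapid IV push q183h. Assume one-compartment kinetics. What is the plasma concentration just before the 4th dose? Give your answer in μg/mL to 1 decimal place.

0.5 μg/mL

f = (1/2)^(τ/t½) = (1/2)^(183/48) ≈ 0.0712.
C₀ = D/Vd = 1409/225 ≈ 6.262 μg/mL.
Before the 4th dose, 3 doses have been given. Superposition: Cmin = C₀·(f + f² + … + f^3).
≈ 6.262 × (0.0712 + 0.0051 + 0.0004) ≈ 6.262 × 0.0767 ≈ 0.480 μg/mL.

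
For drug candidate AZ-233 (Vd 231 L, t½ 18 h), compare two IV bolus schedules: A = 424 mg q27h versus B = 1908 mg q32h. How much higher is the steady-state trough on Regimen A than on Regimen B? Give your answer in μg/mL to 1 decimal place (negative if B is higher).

Regimen A: f = (1/2)^(27/18) ≈ 0.3536; Cmin,ss = (424/231)·f/(1−f) ≈ 1.004 μg/mL.
Regimen B: f = (1/2)^(32/18) ≈ 0.2916; Cmin,ss = (1908/231)·f/(1−f) ≈ 3.400 μg/mL.
Difference ≈ 1.004 − 3.400 ≈ -2.396 μg/mL.

-2.4 μg/mL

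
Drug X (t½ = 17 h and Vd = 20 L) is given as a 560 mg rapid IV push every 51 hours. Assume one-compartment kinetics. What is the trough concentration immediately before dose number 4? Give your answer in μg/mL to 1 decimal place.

4.0 μg/mL

f = (1/2)^(τ/t½) = (1/2)^(51/17) ≈ 0.1250.
C₀ = D/Vd = 560/20 ≈ 28.000 μg/mL.
Before the 4th dose, 3 doses have been given. Superposition: Cmin = C₀·(f + f² + … + f^3).
≈ 28.000 × (0.1250 + 0.0156 + 0.0020) ≈ 28.000 × 0.1426 ≈ 3.993 μg/mL.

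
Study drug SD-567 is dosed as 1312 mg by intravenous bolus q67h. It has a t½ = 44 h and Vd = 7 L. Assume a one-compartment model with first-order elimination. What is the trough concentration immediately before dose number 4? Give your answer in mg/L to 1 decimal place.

95.8 mg/L

f = (1/2)^(τ/t½) = (1/2)^(67/44) ≈ 0.3480.
C₀ = D/Vd = 1312/7 ≈ 187.429 mg/L.
Before the 4th dose, 3 doses have been given. Superposition: Cmin = C₀·(f + f² + … + f^3).
≈ 187.429 × (0.3480 + 0.1211 + 0.0421) ≈ 187.429 × 0.5112 ≈ 95.814 mg/L.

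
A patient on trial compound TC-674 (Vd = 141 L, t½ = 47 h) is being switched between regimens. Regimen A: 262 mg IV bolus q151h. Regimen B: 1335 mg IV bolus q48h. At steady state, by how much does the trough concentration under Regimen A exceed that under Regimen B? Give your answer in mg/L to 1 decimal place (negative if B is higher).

-9.0 mg/L

Regimen A: f = (1/2)^(151/47) ≈ 0.1079; Cmin,ss = (262/141)·f/(1−f) ≈ 0.225 mg/L.
Regimen B: f = (1/2)^(48/47) ≈ 0.4927; Cmin,ss = (1335/141)·f/(1−f) ≈ 9.196 mg/L.
Difference ≈ 0.225 − 9.196 ≈ -8.971 mg/L.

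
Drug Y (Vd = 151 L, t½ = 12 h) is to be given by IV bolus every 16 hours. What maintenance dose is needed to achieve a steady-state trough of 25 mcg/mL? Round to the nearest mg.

τ/t½ = 16/12 ≈ 1.3333, so f = (1/2)^(16/12) ≈ 0.396850.
Cmin,ss = (D/Vd)·f/(1−f), so D = Cmin,ss·Vd·(1−f)/f.
D = 25 × 151 × (1−f)/f ≈ 25 × 151 × 1.51984 ≈ 5737.40 mg.

5737 mg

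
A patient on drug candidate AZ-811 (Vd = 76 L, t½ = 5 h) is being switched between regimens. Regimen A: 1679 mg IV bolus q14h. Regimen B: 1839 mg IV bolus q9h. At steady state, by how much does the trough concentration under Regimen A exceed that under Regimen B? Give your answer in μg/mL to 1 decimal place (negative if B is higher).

Regimen A: f = (1/2)^(14/5) ≈ 0.1436; Cmin,ss = (1679/76)·f/(1−f) ≈ 3.704 μg/mL.
Regimen B: f = (1/2)^(9/5) ≈ 0.2872; Cmin,ss = (1839/76)·f/(1−f) ≈ 9.750 μg/mL.
Difference ≈ 3.704 − 9.750 ≈ -6.046 μg/mL.

-6.0 μg/mL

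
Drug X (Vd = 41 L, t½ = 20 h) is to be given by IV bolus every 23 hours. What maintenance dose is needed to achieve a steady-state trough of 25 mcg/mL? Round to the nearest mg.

1250 mg

τ/t½ = 23/20 ≈ 1.15, so f = (1/2)^(23/20) ≈ 0.450625.
Cmin,ss = (D/Vd)·f/(1−f), so D = Cmin,ss·Vd·(1−f)/f.
D = 25 × 41 × (1−f)/f ≈ 25 × 41 × 1.21914 ≈ 1249.62 mg.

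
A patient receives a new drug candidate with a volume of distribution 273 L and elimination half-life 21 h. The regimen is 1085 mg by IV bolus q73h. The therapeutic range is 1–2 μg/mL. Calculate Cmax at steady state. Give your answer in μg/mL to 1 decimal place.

Over one 73-h interval, 73/21 ≈ 3.4762 half-lives elapse, leaving f ≈ 0.0899 of each dose.
At steady state, accumulation factor R = 1/(1 − e^(−kτ)) ≈ 1.0988.
Single-dose peak C₀ = D/Vd = 1085/273 ≈ 3.974 μg/mL.
Steady-state peak Cmax,ss = C₀·R ≈ 3.974 × 1.0988 ≈ 4.367 μg/mL.
Peak 4.4 μg/mL vs MTC 2 μg/mL: exceeds toxic threshold.

4.4 μg/mL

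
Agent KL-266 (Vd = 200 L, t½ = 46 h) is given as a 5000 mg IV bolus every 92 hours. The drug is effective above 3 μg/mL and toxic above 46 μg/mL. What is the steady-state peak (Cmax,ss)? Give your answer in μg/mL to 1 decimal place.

33.3 μg/mL

τ = 92 h = 2 half-lives, so f = (1/2)^2 = 0.25.
At steady state, R = 1/(1 − 0.25) = 4/3.
Single-dose peak C₀ = D/Vd = 5000/200 = 25 μg/mL.
Steady-state peak Cmax,ss = C₀·R = 25 × 4/3 ≈ 33.333 μg/mL.
Peak 33.3 μg/mL vs MTC 46 μg/mL: below toxic threshold.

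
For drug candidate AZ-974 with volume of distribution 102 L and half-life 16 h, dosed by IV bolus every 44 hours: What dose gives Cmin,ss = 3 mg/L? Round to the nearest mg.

1753 mg

τ/t½ = 44/16 ≈ 2.75, so f = (1/2)^(44/16) ≈ 0.148651.
Cmin,ss = (D/Vd)·f/(1−f), so D = Cmin,ss·Vd·(1−f)/f.
D = 3 × 102 × (1−f)/f ≈ 3 × 102 × 5.72717 ≈ 1752.51 mg.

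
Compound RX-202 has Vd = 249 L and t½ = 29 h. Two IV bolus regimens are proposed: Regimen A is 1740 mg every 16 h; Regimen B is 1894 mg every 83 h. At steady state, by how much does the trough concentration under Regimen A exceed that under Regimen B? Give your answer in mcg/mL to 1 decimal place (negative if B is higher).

Regimen A: f = (1/2)^(16/29) ≈ 0.6822; Cmin,ss = (1740/249)·f/(1−f) ≈ 15.001 mcg/mL.
Regimen B: f = (1/2)^(83/29) ≈ 0.1375; Cmin,ss = (1894/249)·f/(1−f) ≈ 1.213 mcg/mL.
Difference ≈ 15.001 − 1.213 ≈ 13.788 mcg/mL.

13.8 mcg/mL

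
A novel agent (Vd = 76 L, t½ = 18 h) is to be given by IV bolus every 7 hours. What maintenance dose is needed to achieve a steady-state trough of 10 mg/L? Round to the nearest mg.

235 mg

τ/t½ = 7/18 ≈ 0.38889, so f = (1/2)^(7/18) ≈ 0.763718.
Cmin,ss = (D/Vd)·f/(1−f), so D = Cmin,ss·Vd·(1−f)/f.
D = 10 × 76 × (1−f)/f ≈ 10 × 76 × 0.30938 ≈ 235.13 mg.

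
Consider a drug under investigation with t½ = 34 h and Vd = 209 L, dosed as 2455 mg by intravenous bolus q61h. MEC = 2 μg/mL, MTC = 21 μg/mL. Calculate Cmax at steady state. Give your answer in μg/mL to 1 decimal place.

16.5 μg/mL

τ/t½ = 61/34 ≈ 1.7941, so fraction remaining f = (1/2)^(61/34) ≈ 0.2883.
Accumulation ratio R = 1/(1 − f) ≈ 1/0.7117 ≈ 1.4051.
Single-dose peak C₀ = D/Vd = 2455/209 ≈ 11.746 μg/mL.
Cmax,ss = C₀/(1 − f) ≈ 11.746/0.7117 ≈ 16.504 μg/mL.
Peak 16.5 μg/mL vs MTC 21 μg/mL: below toxic threshold.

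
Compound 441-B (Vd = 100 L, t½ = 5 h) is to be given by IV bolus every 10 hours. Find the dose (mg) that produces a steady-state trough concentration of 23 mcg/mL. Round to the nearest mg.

6900 mg

τ/t½ = 10/5 ≈ 2, so f = (1/2)^(10/5) ≈ 0.250000.
Cmin,ss = (D/Vd)·f/(1−f), so D = Cmin,ss·Vd·(1−f)/f.
D = 23 × 100 × (1−f)/f ≈ 23 × 100 × 3.00000 ≈ 6900.00 mg.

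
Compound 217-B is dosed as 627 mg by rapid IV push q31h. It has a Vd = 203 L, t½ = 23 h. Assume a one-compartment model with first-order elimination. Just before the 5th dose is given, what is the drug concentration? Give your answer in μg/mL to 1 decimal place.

f = (1/2)^(τ/t½) = (1/2)^(31/23) ≈ 0.3929.
C₀ = D/Vd = 627/203 ≈ 3.089 μg/mL.
Before the 5th dose, 4 doses have been given. Superposition: Cmin = C₀·(f + f² + … + f^4).
≈ 3.089 × (0.3929 + 0.1544 + 0.0607 + 0.0238) ≈ 3.089 × 0.6318 ≈ 1.952 μg/mL.

2.0 μg/mL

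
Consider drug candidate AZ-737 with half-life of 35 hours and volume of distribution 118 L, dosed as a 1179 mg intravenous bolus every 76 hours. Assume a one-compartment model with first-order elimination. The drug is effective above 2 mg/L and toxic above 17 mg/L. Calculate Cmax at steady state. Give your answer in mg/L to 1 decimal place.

12.8 mg/L

Over one 76-h interval, 76/35 ≈ 2.1714 half-lives elapse, leaving f ≈ 0.2220 of each dose.
At steady state, accumulation factor R = 1/(1 − e^(−kτ)) ≈ 1.2853.
Single-dose peak C₀ = D/Vd = 1179/118 ≈ 9.992 mg/L.
Cmax,ss = C₀/(1 − f) ≈ 9.992/0.7780 ≈ 12.843 mg/L.
Peak 12.8 mg/L vs MTC 17 mg/L: below toxic threshold.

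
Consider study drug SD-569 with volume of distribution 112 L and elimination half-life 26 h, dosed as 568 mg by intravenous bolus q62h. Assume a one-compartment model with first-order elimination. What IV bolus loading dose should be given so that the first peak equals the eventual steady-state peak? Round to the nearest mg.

f = (1/2)^(62/26) ≈ 0.191496; accumulation ratio R = 1/(1−f) ≈ 1.23685.
Loading dose to hit Cmax,ss on first dose: D_load = D_maint·R ≈ 568 × 1.23685 ≈ 702.53 mg.

703 mg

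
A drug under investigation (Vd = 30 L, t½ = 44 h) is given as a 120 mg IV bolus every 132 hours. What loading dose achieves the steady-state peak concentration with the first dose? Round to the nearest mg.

f = (1/2)^(132/44) ≈ 0.125000; accumulation ratio R = 1/(1−f) ≈ 1.14286.
Loading dose to hit Cmax,ss on first dose: D_load = D_maint·R ≈ 120 × 1.14286 ≈ 137.14 mg.

137 mg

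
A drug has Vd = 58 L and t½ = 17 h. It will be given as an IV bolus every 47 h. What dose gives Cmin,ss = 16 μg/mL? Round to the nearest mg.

5379 mg

τ/t½ = 47/17 ≈ 2.7647, so f = (1/2)^(47/17) ≈ 0.147143.
Cmin,ss = (D/Vd)·f/(1−f), so D = Cmin,ss·Vd·(1−f)/f.
D = 16 × 58 × (1−f)/f ≈ 16 × 58 × 5.79611 ≈ 5378.79 mg.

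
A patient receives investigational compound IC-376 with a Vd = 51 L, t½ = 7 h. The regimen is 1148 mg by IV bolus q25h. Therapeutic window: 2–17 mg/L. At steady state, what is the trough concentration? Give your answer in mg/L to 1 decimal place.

2.1 mg/L

τ/t½ = 25/7 ≈ 3.5714, so fraction remaining f = (1/2)^(25/7) ≈ 0.0841.
Each bolus raises the concentration by D/Vd = 1148/51 ≈ 22.510 mg/L.
Steady-state trough Cmin,ss = C₀·f/(1−f) ≈ 22.510 × 0.0841/0.9159 ≈ 2.067 mg/L.
Trough 2.1 mg/L vs MEC 2 mg/L: adequate.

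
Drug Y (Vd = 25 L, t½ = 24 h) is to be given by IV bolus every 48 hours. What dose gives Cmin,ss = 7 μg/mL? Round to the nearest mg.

525 mg

τ/t½ = 48/24 ≈ 2, so f = (1/2)^(48/24) ≈ 0.250000.
Cmin,ss = (D/Vd)·f/(1−f), so D = Cmin,ss·Vd·(1−f)/f.
D = 7 × 25 × (1−f)/f ≈ 7 × 25 × 3.00000 ≈ 525.00 mg.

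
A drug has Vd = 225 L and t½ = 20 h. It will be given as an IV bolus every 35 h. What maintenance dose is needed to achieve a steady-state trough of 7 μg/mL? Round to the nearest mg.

3723 mg

τ/t½ = 35/20 ≈ 1.75, so f = (1/2)^(35/20) ≈ 0.297302.
Cmin,ss = (D/Vd)·f/(1−f), so D = Cmin,ss·Vd·(1−f)/f.
D = 7 × 225 × (1−f)/f ≈ 7 × 225 × 2.36358 ≈ 3722.64 mg.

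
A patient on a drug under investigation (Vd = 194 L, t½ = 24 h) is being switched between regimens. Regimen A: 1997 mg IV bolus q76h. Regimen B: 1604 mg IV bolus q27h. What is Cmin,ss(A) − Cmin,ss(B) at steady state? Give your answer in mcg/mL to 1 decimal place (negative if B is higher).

Regimen A: f = (1/2)^(76/24) ≈ 0.1114; Cmin,ss = (1997/194)·f/(1−f) ≈ 1.290 mcg/mL.
Regimen B: f = (1/2)^(27/24) ≈ 0.4585; Cmin,ss = (1604/194)·f/(1−f) ≈ 7.001 mcg/mL.
Difference ≈ 1.290 − 7.001 ≈ -5.711 mcg/mL.

-5.7 mcg/mL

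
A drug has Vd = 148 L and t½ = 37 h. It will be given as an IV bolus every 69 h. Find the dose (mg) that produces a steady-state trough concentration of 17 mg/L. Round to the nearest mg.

6648 mg

τ/t½ = 69/37 ≈ 1.8649, so f = (1/2)^(69/37) ≈ 0.274549.
Cmin,ss = (D/Vd)·f/(1−f), so D = Cmin,ss·Vd·(1−f)/f.
D = 17 × 148 × (1−f)/f ≈ 17 × 148 × 2.64234 ≈ 6648.13 mg.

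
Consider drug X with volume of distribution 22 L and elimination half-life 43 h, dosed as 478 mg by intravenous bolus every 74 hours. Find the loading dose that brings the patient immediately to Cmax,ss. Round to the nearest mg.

f = (1/2)^(74/43) ≈ 0.303353; accumulation ratio R = 1/(1−f) ≈ 1.43545.
Loading dose to hit Cmax,ss on first dose: D_load = D_maint·R ≈ 478 × 1.43545 ≈ 686.15 mg.

686 mg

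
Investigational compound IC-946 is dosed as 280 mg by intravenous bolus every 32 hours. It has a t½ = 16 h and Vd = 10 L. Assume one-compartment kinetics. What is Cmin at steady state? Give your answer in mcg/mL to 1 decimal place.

9.3 mcg/mL

τ = 32 h = 2 half-lives, so f = (1/2)^2 = 0.25.
At steady state, R = 1/(1 − 0.25) = 4/3.
Single-dose peak C₀ = D/Vd = 280/10 = 28 mcg/mL.
Steady-state peak Cmax,ss = C₀·R = 28 × 4/3 ≈ 37.333 mcg/mL.
Steady-state trough Cmin,ss = Cmax,ss·f ≈ 37.333 × 0.25 ≈ 9.333 mcg/mL.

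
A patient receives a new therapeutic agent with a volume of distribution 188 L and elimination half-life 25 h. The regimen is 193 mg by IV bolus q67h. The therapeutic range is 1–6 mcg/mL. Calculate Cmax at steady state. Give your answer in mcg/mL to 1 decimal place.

k = ln2/t½ = ln2/25 ≈ 0.027726 h⁻¹; fraction remaining f = e^(−kτ) = e^(−0.027726×67) ≈ 0.1560.
Accumulation ratio R = 1/(1 − f) ≈ 1/0.8440 ≈ 1.1848.
Each bolus raises the concentration by D/Vd = 193/188 ≈ 1.027 mcg/mL.
Steady-state peak Cmax,ss = C₀·R ≈ 1.027 × 1.1848 ≈ 1.217 mcg/mL.
Peak 1.2 mcg/mL vs MTC 6 mcg/mL: below toxic threshold.

1.2 mcg/mL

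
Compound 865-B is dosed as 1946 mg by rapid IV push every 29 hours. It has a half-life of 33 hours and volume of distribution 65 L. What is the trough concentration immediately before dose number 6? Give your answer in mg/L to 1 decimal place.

34.0 mg/L

f = (1/2)^(τ/t½) = (1/2)^(29/33) ≈ 0.5438.
C₀ = D/Vd = 1946/65 ≈ 29.938 mg/L.
Before the 6th dose, 5 doses have been given. Superposition: Cmin = C₀·(f + f² + … + f^5).
≈ 29.938 × (0.5438 + 0.2957 + 0.1608 + 0.0874 + 0.0476) ≈ 29.938 × 1.1353 ≈ 33.989 mg/L.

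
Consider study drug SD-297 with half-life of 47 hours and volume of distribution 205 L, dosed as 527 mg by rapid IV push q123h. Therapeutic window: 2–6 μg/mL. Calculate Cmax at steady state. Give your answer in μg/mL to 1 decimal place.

3.1 μg/mL

k = ln2/t½ = ln2/47 ≈ 0.014748 h⁻¹; fraction remaining f = e^(−kτ) = e^(−0.014748×123) ≈ 0.1630.
Accumulation ratio R = 1/(1 − f) ≈ 1/0.8370 ≈ 1.1947.
Single-dose peak C₀ = D/Vd = 527/205 ≈ 2.571 μg/mL.
Steady-state peak Cmax,ss = C₀·R ≈ 2.571 × 1.1947 ≈ 3.072 μg/mL.
Peak 3.1 μg/mL vs MTC 6 μg/mL: below toxic threshold.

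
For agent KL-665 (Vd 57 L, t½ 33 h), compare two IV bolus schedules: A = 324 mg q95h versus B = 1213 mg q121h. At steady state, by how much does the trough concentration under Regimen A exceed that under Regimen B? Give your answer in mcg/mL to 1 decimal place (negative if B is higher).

-0.9 mcg/mL

Regimen A: f = (1/2)^(95/33) ≈ 0.1360; Cmin,ss = (324/57)·f/(1−f) ≈ 0.895 mcg/mL.
Regimen B: f = (1/2)^(121/33) ≈ 0.0787; Cmin,ss = (1213/57)·f/(1−f) ≈ 1.818 mcg/mL.
Difference ≈ 0.895 − 1.818 ≈ -0.923 mcg/mL.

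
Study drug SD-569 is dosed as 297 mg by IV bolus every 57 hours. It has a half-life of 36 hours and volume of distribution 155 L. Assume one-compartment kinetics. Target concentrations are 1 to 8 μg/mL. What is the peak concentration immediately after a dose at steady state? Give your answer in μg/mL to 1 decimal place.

k = ln2/t½ = ln2/36 ≈ 0.019254 h⁻¹; fraction remaining f = e^(−kτ) = e^(−0.019254×57) ≈ 0.3337.
At steady state, accumulation factor R = 1/(1 − e^(−kτ)) ≈ 1.5008.
Single-dose peak C₀ = D/Vd = 297/155 ≈ 1.916 μg/mL.
Steady-state peak Cmax,ss = C₀·R ≈ 1.916 × 1.5008 ≈ 2.876 μg/mL.
Peak 2.9 μg/mL vs MTC 8 μg/mL: below toxic threshold.

2.9 μg/mL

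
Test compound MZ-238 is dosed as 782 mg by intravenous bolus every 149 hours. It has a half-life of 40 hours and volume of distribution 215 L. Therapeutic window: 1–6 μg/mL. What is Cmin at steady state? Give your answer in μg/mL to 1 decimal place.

k = ln2/t½ = ln2/40 ≈ 0.017329 h⁻¹; fraction remaining f = e^(−kτ) = e^(−0.017329×149) ≈ 0.0756.
Single-dose peak C₀ = D/Vd = 782/215 ≈ 3.637 μg/mL.
Steady-state trough Cmin,ss = C₀·f/(1−f) ≈ 3.637 × 0.0756/0.9244 ≈ 0.297 μg/mL.
Trough 0.3 μg/mL vs MEC 1 μg/mL: subtherapeutic.

0.3 μg/mL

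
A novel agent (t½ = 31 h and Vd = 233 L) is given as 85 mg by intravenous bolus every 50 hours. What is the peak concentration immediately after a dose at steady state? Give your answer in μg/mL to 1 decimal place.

0.5 μg/mL

Over one 50-h interval, 50/31 ≈ 1.6129 half-lives elapse, leaving f ≈ 0.3269 of each dose.
Accumulation ratio R = 1/(1 − f) ≈ 1/0.6731 ≈ 1.4857.
Single-dose peak C₀ = D/Vd = 85/233 ≈ 0.365 μg/mL.
Steady-state peak Cmax,ss = C₀·R ≈ 0.365 × 1.4857 ≈ 0.542 μg/mL.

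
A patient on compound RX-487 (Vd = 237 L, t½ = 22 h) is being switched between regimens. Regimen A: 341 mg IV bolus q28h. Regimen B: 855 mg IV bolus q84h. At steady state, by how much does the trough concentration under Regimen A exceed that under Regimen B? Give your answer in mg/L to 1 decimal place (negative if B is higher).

0.7 mg/L

Regimen A: f = (1/2)^(28/22) ≈ 0.4139; Cmin,ss = (341/237)·f/(1−f) ≈ 1.016 mg/L.
Regimen B: f = (1/2)^(84/22) ≈ 0.0709; Cmin,ss = (855/237)·f/(1−f) ≈ 0.275 mg/L.
Difference ≈ 1.016 − 0.275 ≈ 0.741 mg/L.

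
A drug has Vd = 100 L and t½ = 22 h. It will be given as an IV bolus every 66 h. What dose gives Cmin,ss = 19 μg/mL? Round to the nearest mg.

τ/t½ = 66/22 ≈ 3, so f = (1/2)^(66/22) ≈ 0.125000.
Cmin,ss = (D/Vd)·f/(1−f), so D = Cmin,ss·Vd·(1−f)/f.
D = 19 × 100 × (1−f)/f ≈ 19 × 100 × 7.00000 ≈ 13300.00 mg.

13300 mg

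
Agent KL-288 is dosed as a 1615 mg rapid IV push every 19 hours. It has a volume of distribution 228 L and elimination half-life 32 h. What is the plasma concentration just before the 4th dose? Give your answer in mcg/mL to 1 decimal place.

f = (1/2)^(τ/t½) = (1/2)^(19/32) ≈ 0.6626.
C₀ = D/Vd = 1615/228 ≈ 7.083 mcg/mL.
Before the 4th dose, 3 doses have been given. Superposition: Cmin = C₀·(f + f² + … + f^3).
≈ 7.083 × (0.6626 + 0.4390 + 0.2909) ≈ 7.083 × 1.3925 ≈ 9.863 mcg/mL.

9.9 mcg/mL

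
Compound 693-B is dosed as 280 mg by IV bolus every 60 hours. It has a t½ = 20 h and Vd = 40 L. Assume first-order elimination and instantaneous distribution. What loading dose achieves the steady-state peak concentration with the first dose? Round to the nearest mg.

f = (1/2)^(60/20) ≈ 0.125000; accumulation ratio R = 1/(1−f) ≈ 1.14286.
Loading dose to hit Cmax,ss on first dose: D_load = D_maint·R ≈ 280 × 1.14286 ≈ 320.00 mg.

320 mg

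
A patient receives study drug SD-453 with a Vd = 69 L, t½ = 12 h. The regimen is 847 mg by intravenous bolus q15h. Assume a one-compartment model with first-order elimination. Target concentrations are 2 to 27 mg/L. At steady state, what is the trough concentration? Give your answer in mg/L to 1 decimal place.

Over one 15-h interval, 15/12 ≈ 1.25 half-lives elapse, leaving f ≈ 0.4204 of each dose.
Each bolus raises the concentration by D/Vd = 847/69 ≈ 12.275 mg/L.
Steady-state trough Cmin,ss = C₀·f/(1−f) ≈ 12.275 × 0.4204/0.5796 ≈ 8.903 mg/L.
Trough 8.9 mg/L vs MEC 2 mg/L: adequate.

8.9 mg/L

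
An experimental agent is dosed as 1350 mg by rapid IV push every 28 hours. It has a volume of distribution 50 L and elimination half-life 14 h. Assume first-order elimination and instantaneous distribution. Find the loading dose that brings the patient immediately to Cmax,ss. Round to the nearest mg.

f = (1/2)^(28/14) ≈ 0.250000; accumulation ratio R = 1/(1−f) ≈ 1.33333.
Loading dose to hit Cmax,ss on first dose: D_load = D_maint·R ≈ 1350 × 1.33333 ≈ 1800.00 mg.

1800 mg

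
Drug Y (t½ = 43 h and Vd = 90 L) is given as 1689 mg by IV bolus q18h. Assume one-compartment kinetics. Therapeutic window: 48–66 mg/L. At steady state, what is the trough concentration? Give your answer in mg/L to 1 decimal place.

Over one 18-h interval, 18/43 ≈ 0.4186 half-lives elapse, leaving f ≈ 0.7481 of each dose.
Accumulation ratio R = 1/(1 − f) ≈ 1/0.2519 ≈ 3.9698.
Each bolus raises the concentration by D/Vd = 1689/90 ≈ 18.767 mg/L.
Cmax,ss = C₀/(1 − f) ≈ 18.767/0.2519 ≈ 74.502 mg/L.
Steady-state trough Cmin,ss = Cmax,ss·f ≈ 74.502 × 0.7481 ≈ 55.735 mg/L.
Trough 55.7 mg/L vs MEC 48 mg/L: adequate.

55.7 mg/L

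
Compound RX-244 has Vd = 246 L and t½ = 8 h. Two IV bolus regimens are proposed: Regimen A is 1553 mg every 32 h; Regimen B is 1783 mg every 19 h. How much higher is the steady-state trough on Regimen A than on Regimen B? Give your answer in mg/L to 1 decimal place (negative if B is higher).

-1.3 mg/L

Regimen A: f = (1/2)^(32/8) ≈ 0.0625; Cmin,ss = (1553/246)·f/(1−f) ≈ 0.421 mg/L.
Regimen B: f = (1/2)^(19/8) ≈ 0.1928; Cmin,ss = (1783/246)·f/(1−f) ≈ 1.731 mg/L.
Difference ≈ 0.421 − 1.731 ≈ -1.310 mg/L.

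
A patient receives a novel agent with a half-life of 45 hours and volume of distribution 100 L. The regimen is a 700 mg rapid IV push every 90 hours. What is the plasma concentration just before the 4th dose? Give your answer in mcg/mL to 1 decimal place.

f = (1/2)^(τ/t½) = (1/2)^(90/45) ≈ 0.2500.
C₀ = D/Vd = 700/100 ≈ 7.000 mcg/mL.
Before the 4th dose, 3 doses have been given. Superposition: Cmin = C₀·(f + f² + … + f^3).
≈ 7.000 × (0.2500 + 0.0625 + 0.0156) ≈ 7.000 × 0.3281 ≈ 2.297 mcg/mL.

2.3 mcg/mL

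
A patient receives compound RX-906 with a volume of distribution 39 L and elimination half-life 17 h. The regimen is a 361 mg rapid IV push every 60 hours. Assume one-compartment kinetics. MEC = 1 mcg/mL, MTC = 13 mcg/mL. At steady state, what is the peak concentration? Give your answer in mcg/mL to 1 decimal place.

10.1 mcg/mL

k = ln2/t½ = ln2/17 ≈ 0.040773 h⁻¹; fraction remaining f = e^(−kτ) = e^(−0.040773×60) ≈ 0.0866.
At steady state, accumulation factor R = 1/(1 − e^(−kτ)) ≈ 1.0948.
Each bolus raises the concentration by D/Vd = 361/39 ≈ 9.256 mcg/mL.
Cmax,ss = C₀/(1 − f) ≈ 9.256/0.9134 ≈ 10.134 mcg/mL.
Peak 10.1 mcg/mL vs MTC 13 mcg/mL: below toxic threshold.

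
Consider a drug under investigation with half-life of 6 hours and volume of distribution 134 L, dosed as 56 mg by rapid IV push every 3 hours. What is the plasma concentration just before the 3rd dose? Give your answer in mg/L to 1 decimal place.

f = (1/2)^(τ/t½) = (1/2)^(3/6) ≈ 0.7071.
C₀ = D/Vd = 56/134 ≈ 0.418 mg/L.
Before the 3rd dose, 2 doses have been given. Superposition: Cmin = C₀·(f + f²).
≈ 0.418 × (0.7071 + 0.5000) ≈ 0.418 × 1.2071 ≈ 0.505 mg/L.

0.5 mg/L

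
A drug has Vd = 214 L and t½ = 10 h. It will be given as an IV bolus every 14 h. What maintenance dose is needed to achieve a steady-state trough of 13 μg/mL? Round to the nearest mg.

τ/t½ = 14/10 ≈ 1.4, so f = (1/2)^(14/10) ≈ 0.378929.
Cmin,ss = (D/Vd)·f/(1−f), so D = Cmin,ss·Vd·(1−f)/f.
D = 13 × 214 × (1−f)/f ≈ 13 × 214 × 1.63902 ≈ 4559.75 mg.

4560 mg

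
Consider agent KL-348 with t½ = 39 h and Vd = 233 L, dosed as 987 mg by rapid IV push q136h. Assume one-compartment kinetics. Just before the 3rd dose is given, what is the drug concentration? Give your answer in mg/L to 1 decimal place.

0.4 mg/L

f = (1/2)^(τ/t½) = (1/2)^(136/39) ≈ 0.0892.
C₀ = D/Vd = 987/233 ≈ 4.236 mg/L.
Before the 3rd dose, 2 doses have been given. Superposition: Cmin = C₀·(f + f²).
≈ 4.236 × (0.0892 + 0.0080) ≈ 4.236 × 0.0972 ≈ 0.412 mg/L.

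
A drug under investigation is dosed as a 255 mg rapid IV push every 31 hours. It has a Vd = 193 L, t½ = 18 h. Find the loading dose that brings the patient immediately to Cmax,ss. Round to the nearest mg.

f = (1/2)^(31/18) ≈ 0.303082; accumulation ratio R = 1/(1−f) ≈ 1.43489.
Loading dose to hit Cmax,ss on first dose: D_load = D_maint·R ≈ 255 × 1.43489 ≈ 365.90 mg.

366 mg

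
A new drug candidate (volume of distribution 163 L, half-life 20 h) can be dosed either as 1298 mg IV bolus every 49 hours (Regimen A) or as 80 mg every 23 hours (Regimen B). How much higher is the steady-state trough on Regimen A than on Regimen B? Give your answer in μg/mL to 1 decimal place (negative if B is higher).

Regimen A: f = (1/2)^(49/20) ≈ 0.1830; Cmin,ss = (1298/163)·f/(1−f) ≈ 1.784 μg/mL.
Regimen B: f = (1/2)^(23/20) ≈ 0.4506; Cmin,ss = (80/163)·f/(1−f) ≈ 0.403 μg/mL.
Difference ≈ 1.784 − 0.403 ≈ 1.381 μg/mL.

1.4 μg/mL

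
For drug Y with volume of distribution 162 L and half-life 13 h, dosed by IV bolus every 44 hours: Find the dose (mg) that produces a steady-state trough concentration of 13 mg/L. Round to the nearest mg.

19889 mg

τ/t½ = 44/13 ≈ 3.3846, so f = (1/2)^(44/13) ≈ 0.095748.
Cmin,ss = (D/Vd)·f/(1−f), so D = Cmin,ss·Vd·(1−f)/f.
D = 13 × 162 × (1−f)/f ≈ 13 × 162 × 9.44408 ≈ 19889.23 mg.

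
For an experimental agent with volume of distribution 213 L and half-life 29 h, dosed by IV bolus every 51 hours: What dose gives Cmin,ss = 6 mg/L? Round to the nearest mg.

3046 mg

τ/t½ = 51/29 ≈ 1.7586, so f = (1/2)^(51/29) ≈ 0.295531.
Cmin,ss = (D/Vd)·f/(1−f), so D = Cmin,ss·Vd·(1−f)/f.
D = 6 × 213 × (1−f)/f ≈ 6 × 213 × 2.38374 ≈ 3046.42 mg.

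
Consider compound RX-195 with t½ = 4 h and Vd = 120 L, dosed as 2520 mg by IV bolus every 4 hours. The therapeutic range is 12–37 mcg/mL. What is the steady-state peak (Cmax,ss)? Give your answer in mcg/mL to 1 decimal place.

τ = 4 h = 1 half-life, so f = (1/2)^1 = 0.5.
Accumulation ratio R = 1/(1 − f) = 1/0.5 = 2/1.
Single-dose peak C₀ = D/Vd = 2520/120 = 21 mcg/mL.
Steady-state peak Cmax,ss = C₀·R = 21 × 2/1 ≈ 42.000 mcg/mL.
Peak 42.0 mcg/mL vs MTC 37 mcg/mL: exceeds toxic threshold.

42.0 mcg/mL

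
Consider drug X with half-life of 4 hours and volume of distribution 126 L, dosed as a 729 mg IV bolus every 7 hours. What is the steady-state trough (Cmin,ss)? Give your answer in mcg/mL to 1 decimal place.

2.4 mcg/mL

k = ln2/t½ = ln2/4 ≈ 0.173287 h⁻¹; fraction remaining f = e^(−kτ) = e^(−0.173287×7) ≈ 0.2973.
Single-dose peak C₀ = D/Vd = 729/126 ≈ 5.786 mcg/mL.
Steady-state trough Cmin,ss = C₀·f/(1−f) ≈ 5.786 × 0.2973/0.7027 ≈ 2.448 mcg/mL.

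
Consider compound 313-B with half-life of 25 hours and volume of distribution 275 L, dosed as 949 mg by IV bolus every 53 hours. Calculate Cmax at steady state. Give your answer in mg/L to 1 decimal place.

4.5 mg/L

τ/t½ = 53/25 ≈ 2.12, so fraction remaining f = (1/2)^(53/25) ≈ 0.2300.
Accumulation ratio R = 1/(1 − f) ≈ 1/0.7700 ≈ 1.2987.
Single-dose peak C₀ = D/Vd = 949/275 ≈ 3.451 mg/L.
Steady-state peak Cmax,ss = C₀·R ≈ 3.451 × 1.2987 ≈ 4.482 mg/L.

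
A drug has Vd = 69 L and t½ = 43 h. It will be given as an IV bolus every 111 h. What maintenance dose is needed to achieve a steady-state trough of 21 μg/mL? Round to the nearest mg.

τ/t½ = 111/43 ≈ 2.5814, so f = (1/2)^(111/43) ≈ 0.167079.
Cmin,ss = (D/Vd)·f/(1−f), so D = Cmin,ss·Vd·(1−f)/f.
D = 21 × 69 × (1−f)/f ≈ 21 × 69 × 4.98519 ≈ 7223.54 mg.

7224 mg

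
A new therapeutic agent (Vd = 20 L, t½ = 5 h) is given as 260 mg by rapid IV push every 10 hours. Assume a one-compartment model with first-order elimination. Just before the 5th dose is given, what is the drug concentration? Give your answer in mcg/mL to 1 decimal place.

4.3 mcg/mL

f = (1/2)^(τ/t½) = (1/2)^(10/5) ≈ 0.2500.
C₀ = D/Vd = 260/20 ≈ 13.000 mcg/mL.
Before the 5th dose, 4 doses have been given. Superposition: Cmin = C₀·(f + f² + … + f^4).
≈ 13.000 × (0.2500 + 0.0625 + 0.0156 + 0.0039) ≈ 13.000 × 0.3320 ≈ 4.316 mcg/mL.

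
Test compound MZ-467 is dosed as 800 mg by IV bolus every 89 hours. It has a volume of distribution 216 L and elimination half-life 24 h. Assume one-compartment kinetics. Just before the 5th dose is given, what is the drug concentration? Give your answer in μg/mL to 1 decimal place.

f = (1/2)^(τ/t½) = (1/2)^(89/24) ≈ 0.0765.
C₀ = D/Vd = 800/216 ≈ 3.704 μg/mL.
Before the 5th dose, 4 doses have been given. Superposition: Cmin = C₀·(f + f² + … + f^4).
≈ 3.704 × (0.0765 + 0.0059 + 0.0004 + 0.0000) ≈ 3.704 × 0.0828 ≈ 0.307 μg/mL.

0.3 μg/mL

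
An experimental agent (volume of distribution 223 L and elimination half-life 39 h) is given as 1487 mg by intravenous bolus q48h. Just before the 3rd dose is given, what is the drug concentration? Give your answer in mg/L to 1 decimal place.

4.1 mg/L

f = (1/2)^(τ/t½) = (1/2)^(48/39) ≈ 0.4261.
C₀ = D/Vd = 1487/223 ≈ 6.668 mg/L.
Before the 3rd dose, 2 doses have been given. Superposition: Cmin = C₀·(f + f²).
≈ 6.668 × (0.4261 + 0.1816) ≈ 6.668 × 0.6077 ≈ 4.052 mg/L.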